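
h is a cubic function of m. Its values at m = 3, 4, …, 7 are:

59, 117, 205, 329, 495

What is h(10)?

First differences: 58, 88, 124, 166. Second differences: 30, 36, 42. Third differences: 6, 6.
Level-3 differences are constant, so h has degree 3.
Fitting a degree-3 polynomial gives h(m) = m³ + 3m² + 5.
Then h(10) = 1305.

1305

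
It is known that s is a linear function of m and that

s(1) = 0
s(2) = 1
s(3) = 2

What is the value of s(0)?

Write s(m) = am + b; the 3 given values yield a linear system in the 2 coefficients.
Solving, s(m) = m - 1.
Then s(0) = -1.

-1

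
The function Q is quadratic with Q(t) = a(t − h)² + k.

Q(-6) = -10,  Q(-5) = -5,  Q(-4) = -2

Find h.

-3

First differences 5, 3; second difference -2 = 2a, so a = -1.
Expanding, the t-coefficient is −2ah = 2h; matching it to the data gives h = -3, and then k = -1.
So Q(t) = -1(t + 3)² − 1.
Hence h = -3.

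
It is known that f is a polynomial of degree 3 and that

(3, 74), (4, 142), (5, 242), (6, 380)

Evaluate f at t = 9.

Write f(t) = at³ + bt² + ct + d; the 4 given values yield a linear system in the 4 coefficients.
Solving, f(t) = t³ + 4t² + 3t + 2.
Then f(9) = 1082.

1082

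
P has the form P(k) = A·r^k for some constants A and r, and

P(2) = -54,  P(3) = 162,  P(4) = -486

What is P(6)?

Consecutive ratio: 162/(-54) = -3, and -486/162 = -3, so r = -3.
Then A·(-3)^2 = -54 gives A = -6, and P(k) = -6·(-3)^k.
P(6) = -6·(-3)^6 = -4374.

-4374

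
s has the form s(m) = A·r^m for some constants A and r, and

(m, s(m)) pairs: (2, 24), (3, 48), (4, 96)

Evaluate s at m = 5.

Consecutive ratio: 48/24 = 2, and 96/48 = 2, so r = 2.
Then A·2^2 = 24 gives A = 6, and s(m) = 6·2^m.
s(5) = 6·2^5 = 192.

192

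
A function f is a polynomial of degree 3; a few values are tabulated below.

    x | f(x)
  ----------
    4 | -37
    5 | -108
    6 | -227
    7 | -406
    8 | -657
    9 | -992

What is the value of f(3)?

-2

First differences: -71, -119, -179, -251, -335. Second differences: -48, -60, -72, -84. Third differences: -12, -12, -12.
Level-3 differences are constant, so f has degree 3.
Fitting a degree-3 polynomial gives f(x) = -2x³ + 6x² - 3x + 7.
Then f(3) = -2.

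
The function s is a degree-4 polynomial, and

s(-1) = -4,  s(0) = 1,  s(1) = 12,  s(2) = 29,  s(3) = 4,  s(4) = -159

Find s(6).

First differences: 5, 11, 17, -25, -163. Second differences: 6, 6, -42, -138. Third differences: 0, -48, -96. Fourth differences: -48, -48.
Level-4 differences are constant, so s has degree 4.
Fitting a degree-4 polynomial gives s(n) = -2n^4 + 4n³ + 5n² + 4n + 1.
Then s(6) = -1523.

-1523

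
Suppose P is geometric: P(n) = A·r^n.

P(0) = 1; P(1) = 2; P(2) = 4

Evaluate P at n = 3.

Consecutive ratio: 2/1 = 2, and 4/2 = 2, so r = 2.
Then A·2^0 = 1 gives A = 1, and P(n) = 1·2^n.
P(3) = 1·2^3 = 8.

8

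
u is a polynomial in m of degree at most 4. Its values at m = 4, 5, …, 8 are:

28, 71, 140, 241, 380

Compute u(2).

-4

First differences: 43, 69, 101, 139. Second differences: 26, 32, 38. Third differences: 6, 6.
Level-3 differences are constant, so u has degree 3.
Fitting a degree-3 polynomial gives u(m) = m³ - 2m² - 4.
Then u(2) = -4.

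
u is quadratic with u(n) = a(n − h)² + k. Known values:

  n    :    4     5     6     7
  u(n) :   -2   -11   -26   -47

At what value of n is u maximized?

3

First differences -9, -15, -21; second difference -6 = 2a, so a = -3.
Expanding, the n-coefficient is −2ah = 6h; matching it to the data gives h = 3, and then k = 1.
So u(n) = -3(n − 3)² + 1.
Hence h = 3.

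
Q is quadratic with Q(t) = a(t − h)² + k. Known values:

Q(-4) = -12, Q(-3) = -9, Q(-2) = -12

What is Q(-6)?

First differences 3, -3; second difference -6 = 2a, so a = -3.
Expanding, the t-coefficient is −2ah = 6h; matching it to the data gives h = -3, and then k = -9.
So Q(t) = -3(t + 3)² − 9.
Q(-6) = -3·(-3)² − 9 = -36.

-36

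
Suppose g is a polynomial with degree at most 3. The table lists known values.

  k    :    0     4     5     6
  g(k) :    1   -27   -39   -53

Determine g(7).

-69

Write g(k) = ak³ + bk² + ck + d; the 4 given values yield a linear system in the 4 coefficients.
Solving, the leading coefficient vanishes, and g(k) = -k² - 3k + 1.
Then g(7) = -69.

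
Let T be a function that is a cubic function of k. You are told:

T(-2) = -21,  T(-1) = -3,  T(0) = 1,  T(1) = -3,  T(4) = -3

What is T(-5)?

-219

Write T(k) = ak³ + bk² + ck + d; the 5 given values yield a linear system in the 4 coefficients.
Solving, T(k) = k³ - 4k² - k + 1.
Then T(-5) = -219.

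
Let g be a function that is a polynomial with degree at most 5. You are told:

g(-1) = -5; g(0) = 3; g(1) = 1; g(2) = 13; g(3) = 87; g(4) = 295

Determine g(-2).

First differences: 8, -2, 12, 74, 208. Second differences: -10, 14, 62, 134. Third differences: 24, 48, 72. Fourth differences: 24, 24.
Level-4 differences are constant, so g has degree 4.
Fitting a degree-4 polynomial gives g(n) = n^4 + 2n³ - 6n² + n + 3.
Then g(-2) = -23.

-23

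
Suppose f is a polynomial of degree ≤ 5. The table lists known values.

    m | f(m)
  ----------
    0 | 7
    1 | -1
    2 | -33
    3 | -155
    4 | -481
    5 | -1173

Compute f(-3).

-173

Write f(m) = am^5 + bm^4 + cm³ + dm² + em + p; the 6 given values yield a linear system in the 6 coefficients.
Solving, the leading coefficient vanishes, and f(m) = -2m^4 + m³ - m² - 6m + 7.
Then f(-3) = -173.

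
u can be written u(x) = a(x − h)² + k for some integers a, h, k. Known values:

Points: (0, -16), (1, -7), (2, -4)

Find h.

First differences 9, 3; second difference -6 = 2a, so a = -3.
Expanding, the x-coefficient is −2ah = 6h; matching it to the data gives h = 2, and then k = -4.
So u(x) = -3(x − 2)² − 4.
Hence h = 2.

2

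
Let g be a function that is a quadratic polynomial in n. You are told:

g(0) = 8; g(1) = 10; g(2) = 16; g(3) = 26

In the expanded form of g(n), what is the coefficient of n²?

Write g(n) = an² + bn + c; the 4 given values yield a linear system in the 3 coefficients.
Solving, g(n) = 2n² + 8.
The coefficient of n² is 2.

2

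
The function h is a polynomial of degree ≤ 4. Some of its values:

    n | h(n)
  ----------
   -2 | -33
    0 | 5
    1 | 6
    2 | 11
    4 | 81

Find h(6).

Write h(n) = an^4 + bn³ + cn² + dn + e; the 5 given values yield a linear system in the 5 coefficients.
Solving, the leading coefficient vanishes, and h(n) = 2n³ - 4n² + 3n + 5.
Then h(6) = 311.

311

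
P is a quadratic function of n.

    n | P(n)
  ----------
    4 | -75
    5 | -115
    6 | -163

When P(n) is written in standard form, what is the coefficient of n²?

-4

Write P(n) = an² + bn + c; the 3 given values yield a linear system in the 3 coefficients.
Solving, P(n) = -4n² - 4n + 5.
The coefficient of n² is -4.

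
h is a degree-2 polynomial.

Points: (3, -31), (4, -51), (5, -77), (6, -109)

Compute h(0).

-7

First differences: -20, -26, -32. Second differences: -6, -6.
Level-2 differences are constant, so h has degree 2.
Fitting a degree-2 polynomial gives h(t) = -3t² + t - 7.
Then h(0) = -7.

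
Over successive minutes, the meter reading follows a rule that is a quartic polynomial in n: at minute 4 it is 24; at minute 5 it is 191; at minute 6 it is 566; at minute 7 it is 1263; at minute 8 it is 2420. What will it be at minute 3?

-25

Write the value at n as T(n).
Write T(n) = an^4 + bn³ + cn² + dn + e; the 5 given values yield a linear system in the 5 coefficients.
Solving, T(n) = n^4 - 3n³ - 2n² - n - 4.
Then T(3) = -25.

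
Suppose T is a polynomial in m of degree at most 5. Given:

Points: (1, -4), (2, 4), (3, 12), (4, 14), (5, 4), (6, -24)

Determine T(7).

-76

Write T(m) = am^5 + bm^4 + cm³ + dm² + em + p; the 6 given values yield a linear system in the 6 coefficients.
Solving, the top 2 coefficients vanish, and T(m) = -m³ + 6m² - 3m - 6.
Then T(7) = -76.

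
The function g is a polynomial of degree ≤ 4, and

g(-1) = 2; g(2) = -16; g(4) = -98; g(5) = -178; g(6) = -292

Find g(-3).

14

Write g(t) = at^4 + bt³ + ct² + dt + e; the 5 given values yield a linear system in the 5 coefficients.
Solving, the leading coefficient vanishes, and g(t) = -t³ - 2t² - t + 2.
Then g(-3) = 14.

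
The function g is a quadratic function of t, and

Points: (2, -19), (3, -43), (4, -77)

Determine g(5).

-121

Write g(t) = at² + bt + c; the 3 given values yield a linear system in the 3 coefficients.
Solving, g(t) = -5t² + t - 1.
Then g(5) = -121.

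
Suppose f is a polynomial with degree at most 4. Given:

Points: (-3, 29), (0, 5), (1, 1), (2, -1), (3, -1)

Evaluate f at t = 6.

Write f(t) = at^4 + bt³ + ct² + dt + e; the 5 given values yield a linear system in the 5 coefficients.
Solving, the top 2 coefficients vanish, and f(t) = t² - 5t + 5.
Then f(6) = 11.

11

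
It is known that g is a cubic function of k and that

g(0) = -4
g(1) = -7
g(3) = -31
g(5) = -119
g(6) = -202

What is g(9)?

-679

Write g(k) = ak³ + bk² + ck + d; the 5 given values yield a linear system in the 4 coefficients.
Solving, g(k) = -k³ + k² - 3k - 4.
Then g(9) = -679.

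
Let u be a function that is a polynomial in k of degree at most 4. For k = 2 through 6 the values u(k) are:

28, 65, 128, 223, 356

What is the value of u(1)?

Write u(k) = ak^4 + bk³ + ck² + dk + e; the 5 given values yield a linear system in the 5 coefficients.
Solving, the leading coefficient vanishes, and u(k) = k³ + 4k² - 2k + 8.
Then u(1) = 11.

11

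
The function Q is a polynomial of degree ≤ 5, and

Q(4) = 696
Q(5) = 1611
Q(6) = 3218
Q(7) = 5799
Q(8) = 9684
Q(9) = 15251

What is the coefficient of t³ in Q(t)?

First differences: 915, 1607, 2581, 3885, 5567. Second differences: 692, 974, 1304, 1682. Third differences: 282, 330, 378. Fourth differences: 48, 48.
Level-4 differences are constant, so Q has degree 4.
Fitting a degree-4 polynomial gives Q(t) = 2t^4 + 3t³ - t² + 3t - 4.
The coefficient of t³ is 3.

3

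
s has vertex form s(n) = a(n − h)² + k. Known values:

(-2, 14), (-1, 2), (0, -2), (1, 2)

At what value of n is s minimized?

First differences -12, -4, 4; second difference 8 = 2a, so a = 4.
Expanding, the n-coefficient is −2ah = -8h; matching it to the data gives h = 0, and then k = -2.
So s(n) = 4(n + 0)² − 2.
Hence h = 0.

0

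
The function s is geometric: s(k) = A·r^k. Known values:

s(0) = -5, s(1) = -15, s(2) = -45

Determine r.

Consecutive ratio: -15/(-5) = 3, and -45/(-15) = 3, so r = 3.
Then A·3^0 = -5 gives A = -5, and s(k) = -5·3^k.

3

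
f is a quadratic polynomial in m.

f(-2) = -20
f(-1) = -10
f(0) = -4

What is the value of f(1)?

Write f(m) = am² + bm + c; the 3 given values yield a linear system in the 3 coefficients.
Solving, f(m) = -2m² + 4m - 4.
Then f(1) = -2.

-2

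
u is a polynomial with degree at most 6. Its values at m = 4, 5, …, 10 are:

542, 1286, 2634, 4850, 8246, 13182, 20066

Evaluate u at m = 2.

First differences: 744, 1348, 2216, 3396, 4936, 6884. Second differences: 604, 868, 1180, 1540, 1948. Third differences: 264, 312, 360, 408. Fourth differences: 48, 48, 48.
Level-4 differences are constant, so u has degree 4.
Fitting a degree-4 polynomial gives u(m) = 2m^4 + 6m + 6.
Then u(2) = 50.

50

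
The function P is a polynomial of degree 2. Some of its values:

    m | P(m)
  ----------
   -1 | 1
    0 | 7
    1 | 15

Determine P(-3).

Write P(m) = am² + bm + c; the 3 given values yield a linear system in the 3 coefficients.
Solving, P(m) = m² + 7m + 7.
Then P(-3) = -5.

-5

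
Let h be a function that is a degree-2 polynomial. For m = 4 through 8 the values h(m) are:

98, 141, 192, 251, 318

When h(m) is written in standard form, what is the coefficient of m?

7

First differences: 43, 51, 59, 67. Second differences: 8, 8, 8.
Level-2 differences are constant, so h has degree 2.
Fitting a degree-2 polynomial gives h(m) = 4m² + 7m + 6.
The coefficient of m is 7.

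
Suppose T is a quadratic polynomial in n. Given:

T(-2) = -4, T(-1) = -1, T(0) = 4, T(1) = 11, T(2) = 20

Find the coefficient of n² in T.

Write T(n) = an² + bn + c; the 5 given values yield a linear system in the 3 coefficients.
Solving, T(n) = n² + 6n + 4.
The coefficient of n² is 1.

1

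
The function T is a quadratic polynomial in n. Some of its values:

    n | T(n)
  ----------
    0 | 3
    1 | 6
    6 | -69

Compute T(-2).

Write T(n) = an² + bn + c; the 3 given values yield a linear system in the 3 coefficients.
Solving, T(n) = -3n² + 6n + 3.
Then T(-2) = -21.

-21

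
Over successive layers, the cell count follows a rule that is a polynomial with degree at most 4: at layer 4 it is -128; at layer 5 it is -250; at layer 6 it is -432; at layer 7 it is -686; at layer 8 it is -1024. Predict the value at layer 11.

-2662

Write the value at k as Q(k).
First differences: -122, -182, -254, -338. Second differences: -60, -72, -84. Third differences: -12, -12.
Level-3 differences are constant, so Q has degree 3.
Fitting a degree-3 polynomial gives Q(k) = -2k³.
Then Q(11) = -2662.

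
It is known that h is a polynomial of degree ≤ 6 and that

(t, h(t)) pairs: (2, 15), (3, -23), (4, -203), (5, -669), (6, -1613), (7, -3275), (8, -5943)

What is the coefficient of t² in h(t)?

First differences: -38, -180, -466, -944, -1662, -2668. Second differences: -142, -286, -478, -718, -1006. Third differences: -144, -192, -240, -288. Fourth differences: -48, -48, -48.
Level-4 differences are constant, so h has degree 4.
Fitting a degree-4 polynomial gives h(t) = -2t^4 + 4t³ + 3t² + t + 1.
The coefficient of t² is 3.

3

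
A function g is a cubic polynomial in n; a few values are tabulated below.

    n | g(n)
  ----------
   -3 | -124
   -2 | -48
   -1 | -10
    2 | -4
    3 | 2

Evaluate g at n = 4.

30

Write g(n) = an³ + bn² + cn + d; the 5 given values yield a linear system in the 4 coefficients.
Solving, g(n) = 2n³ - 7n² + 3n + 2.
Then g(4) = 30.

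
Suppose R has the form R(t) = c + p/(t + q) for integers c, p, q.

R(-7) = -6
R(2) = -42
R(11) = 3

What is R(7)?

8

(R(t) − c)(t + q) = p for each data point; the three points give a linear system in c and q, then p follows.
Solving: c = -2, q = -3, p = 40, so R(t) = -2 + 40/(t − 3).
Then R(7) = -2 + 40/4 = 8.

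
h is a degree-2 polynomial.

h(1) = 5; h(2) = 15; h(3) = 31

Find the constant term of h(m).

Write h(m) = am² + bm + c; the 3 given values yield a linear system in the 3 coefficients.
Solving, h(m) = 3m² + m + 1.
The constant term is h(0) = 1.

1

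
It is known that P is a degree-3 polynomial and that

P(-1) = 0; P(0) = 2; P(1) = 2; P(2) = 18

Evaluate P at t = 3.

Write P(t) = at³ + bt² + ct + d; the 4 given values yield a linear system in the 4 coefficients.
Solving, P(t) = 3t³ - t² - 2t + 2.
Then P(3) = 68.

68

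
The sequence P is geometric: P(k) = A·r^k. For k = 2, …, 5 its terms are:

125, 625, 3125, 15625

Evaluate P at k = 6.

Consecutive ratio: 625/125 = 5, and 3125/625 = 5, so r = 5.
Then A·5^2 = 125 gives A = 5, and P(k) = 5·5^k.
P(6) = 5·5^6 = 78125.

78125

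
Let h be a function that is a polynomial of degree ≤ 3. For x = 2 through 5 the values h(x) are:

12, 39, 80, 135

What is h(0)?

Write h(x) = ax³ + bx² + cx + d; the 4 given values yield a linear system in the 4 coefficients.
Solving, the leading coefficient vanishes, and h(x) = 7x² - 8x.
Then h(0) = 0.

0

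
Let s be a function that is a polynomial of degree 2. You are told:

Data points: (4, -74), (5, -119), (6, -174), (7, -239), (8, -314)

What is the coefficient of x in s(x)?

First differences: -45, -55, -65, -75. Second differences: -10, -10, -10.
Level-2 differences are constant, so s has degree 2.
Fitting a degree-2 polynomial gives s(x) = -5x² + 6.
The coefficient of x is 0.

0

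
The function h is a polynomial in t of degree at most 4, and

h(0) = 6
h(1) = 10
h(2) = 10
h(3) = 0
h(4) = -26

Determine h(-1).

4

First differences: 4, 0, -10, -26. Second differences: -4, -10, -16. Third differences: -6, -6.
Level-3 differences are constant, so h has degree 3.
Fitting a degree-3 polynomial gives h(t) = -t³ + t² + 4t + 6.
Then h(-1) = 4.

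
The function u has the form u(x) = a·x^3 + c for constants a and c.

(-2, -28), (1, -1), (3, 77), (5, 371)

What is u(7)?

1025

From u(-2) = -28 and u(1) = -1: -8a + c = -28 and 1a + c = -1.
Subtracting: 9a = 27, so a = 3; then c = -28 − 3·(-8) = -4.
So u(x) = 3x³ − 4, and u(7) = 1025.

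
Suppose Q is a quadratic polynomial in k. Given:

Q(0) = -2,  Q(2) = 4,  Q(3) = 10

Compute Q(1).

0

Write Q(k) = ak² + bk + c; the 3 given values yield a linear system in the 3 coefficients.
Solving, Q(k) = k² + k - 2.
Then Q(1) = 0.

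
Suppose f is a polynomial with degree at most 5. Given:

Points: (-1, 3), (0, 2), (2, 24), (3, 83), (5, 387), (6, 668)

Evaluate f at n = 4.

198

Write f(n) = an^5 + bn^4 + cn³ + dn² + en + p; the 6 given values yield a linear system in the 6 coefficients.
Solving, the top 2 coefficients vanish, and f(n) = 3n³ + n² - 3n + 2.
Then f(4) = 198.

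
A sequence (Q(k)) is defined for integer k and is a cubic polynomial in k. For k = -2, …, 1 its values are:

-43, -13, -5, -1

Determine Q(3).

67

Write Q(k) = ak³ + bk² + ck + d; the 4 given values yield a linear system in the 4 coefficients.
Solving, Q(k) = 3k³ - 2k² + 3k - 5.
Then Q(3) = 67.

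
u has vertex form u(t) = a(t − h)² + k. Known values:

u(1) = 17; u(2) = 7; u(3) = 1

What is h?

4

First differences -10, -6; second difference 4 = 2a, so a = 2.
Expanding, the t-coefficient is −2ah = -4h; matching it to the data gives h = 4, and then k = -1.
So u(t) = 2(t − 4)² − 1.
Hence h = 4.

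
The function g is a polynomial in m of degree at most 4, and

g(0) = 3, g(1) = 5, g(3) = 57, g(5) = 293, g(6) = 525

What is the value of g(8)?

Write g(m) = am^4 + bm³ + cm² + dm + e; the 5 given values yield a linear system in the 5 coefficients.
Solving, the leading coefficient vanishes, and g(m) = 3m³ - 4m² + 3m + 3.
Then g(8) = 1307.

1307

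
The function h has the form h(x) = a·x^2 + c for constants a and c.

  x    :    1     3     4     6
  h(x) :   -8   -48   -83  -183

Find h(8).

From h(1) = -8 and h(3) = -48: 1a + c = -8 and 9a + c = -48.
Subtracting: 8a = -40, so a = -5; then c = -8 − (-5)·1 = -3.
So h(x) = -5x² − 3, and h(8) = -323.

-323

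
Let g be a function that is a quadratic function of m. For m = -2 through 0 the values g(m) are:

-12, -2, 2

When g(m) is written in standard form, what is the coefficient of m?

Write g(m) = am² + bm + c; the 3 given values yield a linear system in the 3 coefficients.
Solving, g(m) = -3m² + m + 2.
The coefficient of m is 1.

1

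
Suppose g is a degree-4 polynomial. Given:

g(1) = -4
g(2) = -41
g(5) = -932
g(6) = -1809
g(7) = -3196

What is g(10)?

-12217

Write g(k) = ak^4 + bk³ + ck² + dk + e; the 5 given values yield a linear system in the 5 coefficients.
Solving, g(k) = -k^4 - 2k³ - 2k² - 2k + 3.
Then g(10) = -12217.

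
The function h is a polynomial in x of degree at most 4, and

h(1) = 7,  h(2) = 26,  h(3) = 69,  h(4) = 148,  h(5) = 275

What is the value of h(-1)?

-7

First differences: 19, 43, 79, 127. Second differences: 24, 36, 48. Third differences: 12, 12.
Level-3 differences are constant, so h has degree 3.
Fitting a degree-3 polynomial gives h(x) = 2x³ + 5x.
Then h(-1) = -7.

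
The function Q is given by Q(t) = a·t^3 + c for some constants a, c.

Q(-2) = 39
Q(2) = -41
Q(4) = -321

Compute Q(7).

From Q(-2) = 39 and Q(2) = -41: -8a + c = 39 and 8a + c = -41.
Subtracting: 16a = -80, so a = -5; then c = 39 − (-5)·(-8) = -1.
So Q(t) = -5t³ − 1, and Q(7) = -1716.

-1716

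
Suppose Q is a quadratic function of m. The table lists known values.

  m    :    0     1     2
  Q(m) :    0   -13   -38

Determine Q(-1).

1

Write Q(m) = am² + bm + c; the 3 given values yield a linear system in the 3 coefficients.
Solving, Q(m) = -6m² - 7m.
Then Q(-1) = 1.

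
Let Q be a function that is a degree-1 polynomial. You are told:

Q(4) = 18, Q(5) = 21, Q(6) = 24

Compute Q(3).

15

First differences: 3, 3.
Level-1 differences are constant, so Q has degree 1.
Fitting a degree-1 polynomial gives Q(t) = 3t + 6.
Then Q(3) = 15.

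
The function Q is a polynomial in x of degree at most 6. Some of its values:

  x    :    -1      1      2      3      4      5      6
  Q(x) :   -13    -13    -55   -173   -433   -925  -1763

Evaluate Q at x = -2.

-43

Write Q(x) = ax^6 + bx^5 + cx^4 + dx³ + ex² + px + q; the 7 given values yield a linear system in the 7 coefficients.
Solving, the top 2 coefficients vanish, and Q(x) = -x^4 - x³ - 7x² + x - 5.
Then Q(-2) = -43.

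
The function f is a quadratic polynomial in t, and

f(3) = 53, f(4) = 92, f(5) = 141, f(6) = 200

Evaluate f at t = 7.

First differences: 39, 49, 59. Second differences: 10, 10.
Level-2 differences are constant, so f has degree 2.
Extending the table by one column gives the next first difference 69, so f(7) = 200 + 69 = 269.

269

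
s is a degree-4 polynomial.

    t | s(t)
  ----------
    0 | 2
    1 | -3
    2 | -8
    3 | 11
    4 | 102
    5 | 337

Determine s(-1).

7

First differences: -5, -5, 19, 91, 235. Second differences: 0, 24, 72, 144. Third differences: 24, 48, 72. Fourth differences: 24, 24.
Level-4 differences are constant, so s has degree 4.
Fitting a degree-4 polynomial gives s(t) = t^4 - 2t³ - t² - 3t + 2.
Then s(-1) = 7.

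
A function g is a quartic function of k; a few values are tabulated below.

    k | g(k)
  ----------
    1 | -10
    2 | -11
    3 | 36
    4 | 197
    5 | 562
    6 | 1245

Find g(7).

2384

Write g(k) = ak^4 + bk³ + ck² + dk + e; the 6 given values yield a linear system in the 5 coefficients.
Solving, g(k) = k^4 + k³ - 7k² - 2k - 3.
Then g(7) = 2384.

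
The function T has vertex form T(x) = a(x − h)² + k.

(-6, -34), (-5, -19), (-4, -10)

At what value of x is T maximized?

First differences 15, 9; second difference -6 = 2a, so a = -3.
Expanding, the x-coefficient is −2ah = 6h; matching it to the data gives h = -3, and then k = -7.
So T(x) = -3(x + 3)² − 7.
Hence h = -3.

-3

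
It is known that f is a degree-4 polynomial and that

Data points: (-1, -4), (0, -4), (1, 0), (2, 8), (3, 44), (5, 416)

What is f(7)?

Write f(k) = ak^4 + bk³ + ck² + dk + e; the 6 given values yield a linear system in the 5 coefficients.
Solving, f(k) = k^4 - 2k³ + k² + 4k - 4.
Then f(7) = 1788.

1788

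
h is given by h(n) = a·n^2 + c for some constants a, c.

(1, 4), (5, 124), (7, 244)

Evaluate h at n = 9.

From h(1) = 4 and h(5) = 124: 1a + c = 4 and 25a + c = 124.
Subtracting: 24a = 120, so a = 5; then c = 4 − 5·1 = -1.
So h(n) = 5n² − 1, and h(9) = 404.

404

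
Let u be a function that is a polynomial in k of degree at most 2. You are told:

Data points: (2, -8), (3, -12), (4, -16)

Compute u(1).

-4

Write u(k) = ak² + bk + c; the 3 given values yield a linear system in the 3 coefficients.
Solving, the leading coefficient vanishes, and u(k) = -4k.
Then u(1) = -4.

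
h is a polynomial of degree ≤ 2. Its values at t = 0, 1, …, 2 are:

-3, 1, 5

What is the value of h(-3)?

Write h(t) = at² + bt + c; the 3 given values yield a linear system in the 3 coefficients.
Solving, the leading coefficient vanishes, and h(t) = 4t - 3.
Then h(-3) = -15.

-15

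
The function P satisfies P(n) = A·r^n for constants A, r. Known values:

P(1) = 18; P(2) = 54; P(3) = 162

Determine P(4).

Consecutive ratio: 54/18 = 3, and 162/54 = 3, so r = 3.
Then A·3^1 = 18 gives A = 6, and P(n) = 6·3^n.
P(4) = 6·3^4 = 486.

486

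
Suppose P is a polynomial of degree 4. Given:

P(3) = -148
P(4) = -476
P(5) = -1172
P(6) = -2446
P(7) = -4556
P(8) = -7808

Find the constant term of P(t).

First differences: -328, -696, -1274, -2110, -3252. Second differences: -368, -578, -836, -1142. Third differences: -210, -258, -306. Fourth differences: -48, -48.
Level-4 differences are constant, so P has degree 4.
Fitting a degree-4 polynomial gives P(t) = -2t^4 + t³ - 2t² - t + 8.
The constant term is P(0) = 8.

8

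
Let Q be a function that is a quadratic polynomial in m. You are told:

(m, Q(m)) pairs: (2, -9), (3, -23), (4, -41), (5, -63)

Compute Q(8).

-153

First differences: -14, -18, -22. Second differences: -4, -4.
Level-2 differences are constant, so Q has degree 2.
Fitting a degree-2 polynomial gives Q(m) = -2m² - 4m + 7.
Then Q(8) = -153.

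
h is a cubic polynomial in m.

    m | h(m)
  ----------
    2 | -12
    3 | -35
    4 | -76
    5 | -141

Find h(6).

Write h(m) = am³ + bm² + cm + d; the 4 given values yield a linear system in the 4 coefficients.
Solving, h(m) = -m³ - 4m + 4.
Then h(6) = -236.

-236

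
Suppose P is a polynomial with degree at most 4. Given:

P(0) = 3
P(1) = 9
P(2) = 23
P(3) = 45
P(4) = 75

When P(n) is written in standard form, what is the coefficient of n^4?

Write P(n) = an^4 + bn³ + cn² + dn + e; the 5 given values yield a linear system in the 5 coefficients.
Solving, the top 2 coefficients vanish, and P(n) = 4n² + 2n + 3.
The coefficient of n^4 is 0.

0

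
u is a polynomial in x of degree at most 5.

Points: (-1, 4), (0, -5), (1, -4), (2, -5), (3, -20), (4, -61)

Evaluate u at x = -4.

211

First differences: -9, 1, -1, -15, -41. Second differences: 10, -2, -14, -26. Third differences: -12, -12, -12.
Level-3 differences are constant, so u has degree 3.
Fitting a degree-3 polynomial gives u(x) = -2x³ + 5x² - 2x - 5.
Then u(-4) = 211.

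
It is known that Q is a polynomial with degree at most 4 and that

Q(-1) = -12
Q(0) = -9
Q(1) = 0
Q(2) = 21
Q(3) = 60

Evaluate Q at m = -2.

Write Q(m) = am^4 + bm³ + cm² + dm + e; the 5 given values yield a linear system in the 5 coefficients.
Solving, the leading coefficient vanishes, and Q(m) = m³ + 3m² + 5m - 9.
Then Q(-2) = -15.

-15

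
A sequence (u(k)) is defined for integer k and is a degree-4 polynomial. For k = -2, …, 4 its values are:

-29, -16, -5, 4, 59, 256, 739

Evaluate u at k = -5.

First differences: 13, 11, 9, 55, 197, 483. Second differences: -2, -2, 46, 142, 286. Third differences: 0, 48, 96, 144. Fourth differences: 48, 48, 48.
Level-4 differences are constant, so u has degree 4.
Fitting a degree-4 polynomial gives u(k) = 2k^4 + 4k³ - 3k² + 6k - 5.
Then u(-5) = 640.

640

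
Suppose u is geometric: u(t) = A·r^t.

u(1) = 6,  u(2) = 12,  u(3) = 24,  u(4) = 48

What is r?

2

Consecutive ratio: 12/6 = 2, and 24/12 = 2, so r = 2.
Then A·2^1 = 6 gives A = 3, and u(t) = 3·2^t.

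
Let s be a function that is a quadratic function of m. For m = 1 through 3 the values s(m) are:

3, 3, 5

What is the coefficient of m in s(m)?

-3

Write s(m) = am² + bm + c; the 3 given values yield a linear system in the 3 coefficients.
Solving, s(m) = m² - 3m + 5.
The coefficient of m is -3.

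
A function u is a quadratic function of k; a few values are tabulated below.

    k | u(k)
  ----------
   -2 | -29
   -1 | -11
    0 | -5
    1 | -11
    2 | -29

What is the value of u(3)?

-59

Write u(k) = ak² + bk + c; the 5 given values yield a linear system in the 3 coefficients.
Solving, u(k) = -6k² - 5.
Then u(3) = -59.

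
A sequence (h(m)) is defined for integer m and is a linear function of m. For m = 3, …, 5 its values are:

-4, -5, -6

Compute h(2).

Write h(m) = am + b; the 3 given values yield a linear system in the 2 coefficients.
Solving, h(m) = -m - 1.
Then h(2) = -3.

-3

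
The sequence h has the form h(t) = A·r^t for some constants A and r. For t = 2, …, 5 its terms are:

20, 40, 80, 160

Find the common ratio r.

2

Consecutive ratio: 40/20 = 2, and 80/40 = 2, so r = 2.
Then A·2^2 = 20 gives A = 5, and h(t) = 5·2^t.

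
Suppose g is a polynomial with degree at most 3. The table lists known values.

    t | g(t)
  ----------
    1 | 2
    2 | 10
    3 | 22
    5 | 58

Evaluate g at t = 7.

110

Write g(t) = at³ + bt² + ct + d; the 4 given values yield a linear system in the 4 coefficients.
Solving, the leading coefficient vanishes, and g(t) = 2t² + 2t - 2.
Then g(7) = 110.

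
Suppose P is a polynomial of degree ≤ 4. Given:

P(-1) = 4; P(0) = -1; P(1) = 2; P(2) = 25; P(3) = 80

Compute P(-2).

Write P(k) = ak^4 + bk³ + ck² + dk + e; the 5 given values yield a linear system in the 5 coefficients.
Solving, the leading coefficient vanishes, and P(k) = 2k³ + 4k² - 3k - 1.
Then P(-2) = 5.

5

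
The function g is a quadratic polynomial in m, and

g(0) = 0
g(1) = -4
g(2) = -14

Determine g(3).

-30

Write g(m) = am² + bm + c; the 3 given values yield a linear system in the 3 coefficients.
Solving, g(m) = -3m² - m.
Then g(3) = -30.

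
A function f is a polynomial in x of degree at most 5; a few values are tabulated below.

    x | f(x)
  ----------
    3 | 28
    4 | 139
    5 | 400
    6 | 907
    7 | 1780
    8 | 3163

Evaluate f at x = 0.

-5

Write f(x) = ax^5 + bx^4 + cx³ + dx² + ex + p; the 6 given values yield a linear system in the 6 coefficients.
Solving, the leading coefficient vanishes, and f(x) = x^4 - 2x³ + 2x² - 4x - 5.
Then f(0) = -5.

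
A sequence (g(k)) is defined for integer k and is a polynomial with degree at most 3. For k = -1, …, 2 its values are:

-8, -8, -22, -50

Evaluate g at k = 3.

Write g(k) = ak³ + bk² + ck + d; the 4 given values yield a linear system in the 4 coefficients.
Solving, the leading coefficient vanishes, and g(k) = -7k² - 7k - 8.
Then g(3) = -92.

-92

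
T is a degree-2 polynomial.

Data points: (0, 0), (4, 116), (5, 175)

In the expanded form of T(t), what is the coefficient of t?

5

Write T(t) = at² + bt + c; the 3 given values yield a linear system in the 3 coefficients.
Solving, T(t) = 6t² + 5t.
The coefficient of t is 5.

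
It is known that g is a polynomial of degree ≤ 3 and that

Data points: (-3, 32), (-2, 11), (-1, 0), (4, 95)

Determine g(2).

Write g(x) = ax³ + bx² + cx + d; the 4 given values yield a linear system in the 4 coefficients.
Solving, the leading coefficient vanishes, and g(x) = 5x² + 4x - 1.
Then g(2) = 27.

27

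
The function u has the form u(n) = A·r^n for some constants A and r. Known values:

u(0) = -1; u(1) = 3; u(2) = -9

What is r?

Consecutive ratio: 3/(-1) = -3, and -9/3 = -3, so r = -3.
Then A·(-3)^0 = -1 gives A = -1, and u(n) = -1·(-3)^n.

-3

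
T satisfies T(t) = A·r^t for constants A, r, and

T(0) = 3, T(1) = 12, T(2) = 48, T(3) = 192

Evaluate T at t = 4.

Consecutive ratio: 12/3 = 4, and 48/12 = 4, so r = 4.
Then A·4^0 = 3 gives A = 3, and T(t) = 3·4^t.
T(4) = 3·4^4 = 768.

768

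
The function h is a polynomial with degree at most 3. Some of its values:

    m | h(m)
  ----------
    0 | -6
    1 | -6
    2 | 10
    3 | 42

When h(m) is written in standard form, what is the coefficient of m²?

8

First differences: 0, 16, 32. Second differences: 16, 16.
Level-2 differences are constant, so h has degree 2.
Fitting a degree-2 polynomial gives h(m) = 8m² - 8m - 6.
The coefficient of m² is 8.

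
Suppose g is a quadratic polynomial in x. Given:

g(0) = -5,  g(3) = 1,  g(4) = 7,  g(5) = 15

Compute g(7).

Write g(x) = ax² + bx + c; the 4 given values yield a linear system in the 3 coefficients.
Solving, g(x) = x² - x - 5.
Then g(7) = 37.

37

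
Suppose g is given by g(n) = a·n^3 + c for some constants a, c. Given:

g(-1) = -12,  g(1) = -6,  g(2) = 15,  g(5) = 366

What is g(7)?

1020

From g(-1) = -12 and g(1) = -6: -1a + c = -12 and 1a + c = -6.
Subtracting: 2a = 6, so a = 3; then c = -12 − 3·(-1) = -9.
So g(n) = 3n³ − 9, and g(7) = 1020.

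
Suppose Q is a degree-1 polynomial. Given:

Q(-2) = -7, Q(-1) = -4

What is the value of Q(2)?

Write Q(n) = an + b; the 2 given values yield a linear system in the 2 coefficients.
Solving, Q(n) = 3n - 1.
Then Q(2) = 5.

5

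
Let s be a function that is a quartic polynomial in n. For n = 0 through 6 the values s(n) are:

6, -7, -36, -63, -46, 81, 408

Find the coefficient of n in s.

First differences: -13, -29, -27, 17, 127, 327. Second differences: -16, 2, 44, 110, 200. Third differences: 18, 42, 66, 90. Fourth differences: 24, 24, 24.
Level-4 differences are constant, so s has degree 4.
Fitting a degree-4 polynomial gives s(n) = n^4 - 3n³ - 6n² - 5n + 6.
The coefficient of n is -5.

-5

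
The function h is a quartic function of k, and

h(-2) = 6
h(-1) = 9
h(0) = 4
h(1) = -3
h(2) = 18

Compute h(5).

909

Write h(k) = ak^4 + bk³ + ck² + dk + e; the 5 given values yield a linear system in the 5 coefficients.
Solving, h(k) = k^4 + 3k³ - 2k² - 9k + 4.
Then h(5) = 909.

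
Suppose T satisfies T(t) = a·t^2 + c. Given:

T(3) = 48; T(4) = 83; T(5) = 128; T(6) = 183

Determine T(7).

248

From T(3) = 48 and T(4) = 83: 9a + c = 48 and 16a + c = 83.
Subtracting: 7a = 35, so a = 5; then c = 48 − 5·9 = 3.
So T(t) = 5t² + 3, and T(7) = 248.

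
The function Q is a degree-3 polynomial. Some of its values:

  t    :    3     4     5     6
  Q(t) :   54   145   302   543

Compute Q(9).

1950

Write Q(t) = at³ + bt² + ct + d; the 4 given values yield a linear system in the 4 coefficients.
Solving, Q(t) = 3t³ - 3t² + t - 3.
Then Q(9) = 1950.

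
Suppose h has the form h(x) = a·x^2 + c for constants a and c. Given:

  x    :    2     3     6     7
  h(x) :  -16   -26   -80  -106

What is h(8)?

-136

From h(2) = -16 and h(3) = -26: 4a + c = -16 and 9a + c = -26.
Subtracting: 5a = -10, so a = -2; then c = -16 − (-2)·4 = -8.
So h(x) = -2x² − 8, and h(8) = -136.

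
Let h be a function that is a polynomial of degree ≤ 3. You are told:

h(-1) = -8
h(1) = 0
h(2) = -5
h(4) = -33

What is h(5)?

Write h(t) = at³ + bt² + ct + d; the 4 given values yield a linear system in the 4 coefficients.
Solving, the leading coefficient vanishes, and h(t) = -3t² + 4t - 1.
Then h(5) = -56.

-56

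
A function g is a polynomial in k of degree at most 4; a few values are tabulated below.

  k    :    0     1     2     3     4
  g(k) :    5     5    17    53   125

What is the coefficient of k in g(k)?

-2

First differences: 0, 12, 36, 72. Second differences: 12, 24, 36. Third differences: 12, 12.
Level-3 differences are constant, so g has degree 3.
Fitting a degree-3 polynomial gives g(k) = 2k³ - 2k + 5.
The coefficient of k is -2.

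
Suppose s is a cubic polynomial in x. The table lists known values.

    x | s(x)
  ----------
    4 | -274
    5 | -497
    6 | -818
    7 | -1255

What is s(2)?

-50

Write s(x) = ax³ + bx² + cx + d; the 4 given values yield a linear system in the 4 coefficients.
Solving, s(x) = -3x³ - 4x² - 4x - 2.
Then s(2) = -50.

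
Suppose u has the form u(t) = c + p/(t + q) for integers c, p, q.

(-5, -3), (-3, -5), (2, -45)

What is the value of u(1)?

(u(t) − c)(t + q) = p for each data point; the three points give a linear system in c and q, then p follows.
Solving: c = 3, q = -3, p = 48, so u(t) = 3 + 48/(t − 3).
Then u(1) = 3 + 48/(-2) = -21.

-21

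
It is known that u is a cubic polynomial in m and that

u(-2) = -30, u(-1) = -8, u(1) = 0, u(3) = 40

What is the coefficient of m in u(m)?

2

Write u(m) = am³ + bm² + cm + d; the 4 given values yield a linear system in the 4 coefficients.
Solving, u(m) = 2m³ - 2m² + 2m - 2.
The coefficient of m is 2.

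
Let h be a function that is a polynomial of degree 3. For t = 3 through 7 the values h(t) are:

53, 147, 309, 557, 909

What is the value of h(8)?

1383

First differences: 94, 162, 248, 352. Second differences: 68, 86, 104. Third differences: 18, 18.
Level-3 differences are constant, so h has degree 3.
Fitting a degree-3 polynomial gives h(t) = 3t³ - 2t² - 3t - 1.
Then h(8) = 1383.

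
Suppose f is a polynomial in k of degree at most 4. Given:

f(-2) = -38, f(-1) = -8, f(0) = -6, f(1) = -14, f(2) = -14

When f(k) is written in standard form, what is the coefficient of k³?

Write f(k) = ak^4 + bk³ + ck² + dk + e; the 5 given values yield a linear system in the 5 coefficients.
Solving, the leading coefficient vanishes, and f(k) = 3k³ - 5k² - 6k - 6.
The coefficient of k³ is 3.

3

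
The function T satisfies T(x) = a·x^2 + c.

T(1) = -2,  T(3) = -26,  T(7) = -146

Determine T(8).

-191

From T(1) = -2 and T(3) = -26: 1a + c = -2 and 9a + c = -26.
Subtracting: 8a = -24, so a = -3; then c = -2 − (-3)·1 = 1.
So T(x) = -3x² + 1, and T(8) = -191.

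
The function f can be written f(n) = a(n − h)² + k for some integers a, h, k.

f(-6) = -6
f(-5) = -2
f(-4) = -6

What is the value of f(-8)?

First differences 4, -4; second difference -8 = 2a, so a = -4.
Expanding, the n-coefficient is −2ah = 8h; matching it to the data gives h = -5, and then k = -2.
So f(n) = -4(n + 5)² − 2.
f(-8) = -4·(-3)² − 2 = -38.

-38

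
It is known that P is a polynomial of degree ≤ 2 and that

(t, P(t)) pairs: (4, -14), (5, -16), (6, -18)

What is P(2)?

-10

Write P(t) = at² + bt + c; the 3 given values yield a linear system in the 3 coefficients.
Solving, the leading coefficient vanishes, and P(t) = -2t - 6.
Then P(2) = -10.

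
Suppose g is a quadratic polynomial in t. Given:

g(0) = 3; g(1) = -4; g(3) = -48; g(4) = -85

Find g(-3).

-36

Write g(t) = at² + bt + c; the 4 given values yield a linear system in the 3 coefficients.
Solving, g(t) = -5t² - 2t + 3.
Then g(-3) = -36.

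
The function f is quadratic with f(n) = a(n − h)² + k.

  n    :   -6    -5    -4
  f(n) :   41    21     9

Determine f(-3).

5

First differences -20, -12; second difference 8 = 2a, so a = 4.
Expanding, the n-coefficient is −2ah = -8h; matching it to the data gives h = -3, and then k = 5.
So f(n) = 4(n + 3)² + 5.
f(-3) = 4·0² + 5 = 5.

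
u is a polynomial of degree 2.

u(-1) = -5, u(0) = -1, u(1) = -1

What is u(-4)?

Write u(t) = at² + bt + c; the 3 given values yield a linear system in the 3 coefficients.
Solving, u(t) = -2t² + 2t - 1.
Then u(-4) = -41.

-41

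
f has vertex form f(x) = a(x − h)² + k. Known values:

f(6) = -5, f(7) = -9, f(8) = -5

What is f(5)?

First differences -4, 4; second difference 8 = 2a, so a = 4.
Expanding, the x-coefficient is −2ah = -8h; matching it to the data gives h = 7, and then k = -9.
So f(x) = 4(x − 7)² − 9.
f(5) = 4·(-2)² − 9 = 7.

7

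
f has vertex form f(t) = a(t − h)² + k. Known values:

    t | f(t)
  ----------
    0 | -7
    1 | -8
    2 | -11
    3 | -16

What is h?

First differences -1, -3, -5; second difference -2 = 2a, so a = -1.
Expanding, the t-coefficient is −2ah = 2h; matching it to the data gives h = 0, and then k = -7.
So f(t) = -1(t + 0)² − 7.
Hence h = 0.

0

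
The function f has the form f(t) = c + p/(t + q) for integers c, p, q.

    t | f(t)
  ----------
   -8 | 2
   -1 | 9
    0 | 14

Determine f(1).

29

(f(t) − c)(t + q) = p for each data point; the three points give a linear system in c and q, then p follows.
Solving: c = -1, q = -2, p = -30, so f(t) = -1 − 30/(t − 2).
Then f(1) = -1 − 30/(-1) = 29.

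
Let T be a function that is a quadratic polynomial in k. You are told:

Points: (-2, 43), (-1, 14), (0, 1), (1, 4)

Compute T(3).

Write T(k) = ak² + bk + c; the 4 given values yield a linear system in the 3 coefficients.
Solving, T(k) = 8k² - 5k + 1.
Then T(3) = 58.

58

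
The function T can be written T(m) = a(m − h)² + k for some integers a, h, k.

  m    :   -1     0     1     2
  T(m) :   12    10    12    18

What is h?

0

First differences -2, 2, 6; second difference 4 = 2a, so a = 2.
Expanding, the m-coefficient is −2ah = -4h; matching it to the data gives h = 0, and then k = 10.
So T(m) = 2(m + 0)² + 10.
Hence h = 0.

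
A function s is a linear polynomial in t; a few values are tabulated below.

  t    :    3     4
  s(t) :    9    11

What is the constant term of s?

Write s(t) = at + b; the 2 given values yield a linear system in the 2 coefficients.
Solving, s(t) = 2t + 3.
The constant term is s(0) = 3.

3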